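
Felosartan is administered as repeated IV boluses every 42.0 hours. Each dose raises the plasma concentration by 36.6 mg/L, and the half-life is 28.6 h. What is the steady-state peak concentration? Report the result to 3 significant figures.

57.3 mg/L

k = ln 2 / 28.6 = 0.02424 h⁻¹
Fraction remaining after one interval: e^(−kτ) = e^(−0.02424 × 42.0) = 0.3613
R = 1 / (1 − 0.3613) = 1.566
Css,max = 36.6 × 1.566 ≈ 57.3 mg/L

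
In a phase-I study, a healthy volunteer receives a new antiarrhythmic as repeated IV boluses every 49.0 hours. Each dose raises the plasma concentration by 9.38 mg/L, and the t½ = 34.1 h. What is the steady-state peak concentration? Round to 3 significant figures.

14.9 mg/L

k = ln 2 / 34.1 = 0.02033 h⁻¹
Fraction remaining after one interval: e^(−kτ) = e^(−0.02033 × 49.0) = 0.3693
R = 1 / (1 − 0.3693) = 1.586
Css,max = 9.38 × 1.586 ≈ 14.9 mg/L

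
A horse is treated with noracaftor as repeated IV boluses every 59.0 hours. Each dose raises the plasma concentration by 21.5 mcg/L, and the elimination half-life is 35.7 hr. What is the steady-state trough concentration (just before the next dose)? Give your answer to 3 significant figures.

k = ln 2 / 35.7 = 0.01942 hr⁻¹
Fraction remaining after one interval: e^(−kτ) = e^(−0.01942 × 59.0) = 0.3181
R = 1 / (1 − 0.3181) = 1.466
Css,max = 21.5 × 1.466 = 31.53 mcg/L
Css,min = Css,max × e^(−kτ) = 31.53 × 0.3181 ≈ 10.0 mcg/L

10.0 mcg/L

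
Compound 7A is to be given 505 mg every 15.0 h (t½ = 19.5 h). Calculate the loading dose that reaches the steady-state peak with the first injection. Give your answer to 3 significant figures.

1220 mg

k = ln 2 / 19.5 = 0.03555 h⁻¹
Accumulation ratio R = 1 / (1 − e^(−kτ)) = 1 / (1 − e^(−0.03555×15.0)) = 1 / (1 − 0.5867) = 2.420
Loading dose = maintenance dose × R = 505 × 2.420 ≈ 1220 mg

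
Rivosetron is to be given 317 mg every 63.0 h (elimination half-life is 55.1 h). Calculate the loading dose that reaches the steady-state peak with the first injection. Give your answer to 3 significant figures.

579 mg

k = ln 2 / 55.1 = 0.01258 h⁻¹
Accumulation ratio R = 1 / (1 − e^(−kτ)) = 1 / (1 − e^(−0.01258×63.0)) = 1 / (1 − 0.4527) = 1.827
Loading dose = maintenance dose × R = 317 × 1.827 ≈ 579 mg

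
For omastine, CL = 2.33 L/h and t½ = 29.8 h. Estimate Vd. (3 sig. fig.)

k = ln 2 / t½ = ln 2 / 29.8 = 0.02326 h⁻¹
V = CL / k = 2.33 / 0.02326 ≈ 100 L

100 L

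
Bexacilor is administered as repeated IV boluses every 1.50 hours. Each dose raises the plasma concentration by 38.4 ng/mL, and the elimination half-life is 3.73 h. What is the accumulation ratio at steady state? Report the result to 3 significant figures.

k = ln 2 / 3.73 = 0.1858 h⁻¹
Fraction remaining after one interval: e^(−kτ) = e^(−0.1858 × 1.50) = 0.7567
R = 1 / (1 − 0.7567) = 1 / 0.2433 ≈ 4.11

4.11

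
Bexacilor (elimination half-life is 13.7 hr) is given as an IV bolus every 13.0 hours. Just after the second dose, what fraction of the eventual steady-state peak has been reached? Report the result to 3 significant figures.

k = ln 2 / 13.7 = 0.05059 hr⁻¹
f_n = 1 − e^(−nkτ) = 1 − e^(−2 × 0.05059 × 13.0) = 1 − e^(−1.315) = 1 − 0.2684 ≈ 0.732

0.732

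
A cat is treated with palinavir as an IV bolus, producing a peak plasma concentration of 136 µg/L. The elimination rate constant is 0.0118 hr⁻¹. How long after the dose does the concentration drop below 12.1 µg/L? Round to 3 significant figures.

205 hours

C(t) = C₀ e^(−kt)  ⇒  t = ln(C₀/C) / k
t = ln(136/12.1) / 0.01180 = 2.419 / 0.01180 ≈ 205 hours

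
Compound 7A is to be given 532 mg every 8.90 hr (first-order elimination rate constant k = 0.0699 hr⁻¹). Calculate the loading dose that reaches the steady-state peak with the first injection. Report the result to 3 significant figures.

1150 mg

Accumulation ratio R = 1 / (1 − e^(−kτ)) = 1 / (1 − e^(−0.06990×8.90)) = 1 / (1 − 0.5368) = 2.159
Loading dose = maintenance dose × R = 532 × 2.159 ≈ 1150 mg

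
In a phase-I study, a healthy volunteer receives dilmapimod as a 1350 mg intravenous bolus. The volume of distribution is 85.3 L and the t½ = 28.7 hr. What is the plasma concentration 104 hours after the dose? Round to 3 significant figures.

1.28 µg/mL

C₀ = dose / V = 1350 / 85.3 = 15.83 µg/mL
k = ln 2 / 28.7 = 0.02415 hr⁻¹
C(t) = C₀ e^(−kt) = 15.83 × e^(−0.02415 × 104) = 15.83 × e^(−2.512) = 15.83 × 0.08113 ≈ 1.28 µg/mL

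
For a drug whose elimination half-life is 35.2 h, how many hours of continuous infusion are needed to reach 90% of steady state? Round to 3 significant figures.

117 hours

k = ln 2 / 35.2 = 0.01969 h⁻¹
f = 1 − e^(−kt)  ⇒  t = −ln(1 − f) / k
t = −ln(1 − 0.9) / 0.01969 = 2.303 / 0.01969 ≈ 117 hours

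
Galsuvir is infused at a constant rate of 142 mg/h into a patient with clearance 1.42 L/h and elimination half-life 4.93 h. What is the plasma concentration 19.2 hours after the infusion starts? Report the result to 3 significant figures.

Css = rate / CL = 142 / 1.42 = 100.0 mg/L
k = ln 2 / 4.93 = 0.1406 h⁻¹
C(t) = Css (1 − e^(−kt)) = 100.0 × (1 − e^(−2.699)) = 100.0 × 0.9328 ≈ 93.3 mg/L

93.3 mg/L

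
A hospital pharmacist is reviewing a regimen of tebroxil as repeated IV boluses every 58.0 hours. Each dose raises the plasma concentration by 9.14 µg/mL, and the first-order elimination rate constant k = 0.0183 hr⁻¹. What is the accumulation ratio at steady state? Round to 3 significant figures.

Fraction remaining after one interval: e^(−kτ) = e^(−0.01830 × 58.0) = 0.3460
R = 1 / (1 − 0.3460) = 1 / 0.6540 ≈ 1.53

1.53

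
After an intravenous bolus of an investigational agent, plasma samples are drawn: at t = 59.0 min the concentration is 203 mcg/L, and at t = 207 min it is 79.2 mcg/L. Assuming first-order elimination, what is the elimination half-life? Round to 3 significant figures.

109 minutes

k = ln(C₁/C₂) / (t₂ − t₁) = ln(203/79.2) / (207 − 59.0)
  = 0.9412 / 148.0 = 0.006360 min⁻¹
t½ = ln 2 / k = ln 2 / 0.006360 ≈ 109 minutes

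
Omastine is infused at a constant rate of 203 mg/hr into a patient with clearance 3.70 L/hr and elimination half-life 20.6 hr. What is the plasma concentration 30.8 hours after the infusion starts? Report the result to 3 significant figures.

35.4 mg/L

Css = rate / CL = 203 / 3.70 = 54.86 mg/L
k = ln 2 / 20.6 = 0.03365 hr⁻¹
C(t) = Css (1 − e^(−kt)) = 54.86 × (1 − e^(−1.036)) = 54.86 × 0.6453 ≈ 35.4 mg/L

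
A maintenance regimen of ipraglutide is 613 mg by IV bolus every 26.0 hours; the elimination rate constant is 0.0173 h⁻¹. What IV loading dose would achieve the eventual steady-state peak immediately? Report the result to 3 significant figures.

Accumulation ratio R = 1 / (1 − e^(−kτ)) = 1 / (1 − e^(−0.01730×26.0)) = 1 / (1 − 0.6378) = 2.761
Loading dose = maintenance dose × R = 613 × 2.761 ≈ 1690 mg

1690 mg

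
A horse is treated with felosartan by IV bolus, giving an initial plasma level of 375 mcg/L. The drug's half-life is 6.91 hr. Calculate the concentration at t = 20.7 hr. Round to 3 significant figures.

47.0 mcg/L

k = ln 2 / 6.91 = 0.1003 hr⁻¹
20.7 hr is 2.996 half-lives, so C = 375 × (1/2)^2.996 = 375 × 0.1254 ≈ 47.0 mcg/L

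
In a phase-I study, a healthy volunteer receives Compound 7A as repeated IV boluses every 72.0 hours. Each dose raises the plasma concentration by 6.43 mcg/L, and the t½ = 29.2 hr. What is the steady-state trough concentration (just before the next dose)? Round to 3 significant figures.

1.42 mcg/L

k = ln 2 / 29.2 = 0.02374 hr⁻¹
Fraction remaining after one interval: e^(−kτ) = e^(−0.02374 × 72.0) = 0.1810
R = 1 / (1 − 0.1810) = 1.221
Css,max = 6.43 × 1.221 = 7.851 mcg/L
Css,min = Css,max × e^(−kτ) = 7.851 × 0.1810 ≈ 1.42 mcg/L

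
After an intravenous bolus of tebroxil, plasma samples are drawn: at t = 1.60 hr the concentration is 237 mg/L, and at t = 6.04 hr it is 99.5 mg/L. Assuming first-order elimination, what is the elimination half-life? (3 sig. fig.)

3.55 hours

k = ln(C₁/C₂) / (t₂ − t₁) = ln(237/99.5) / (6.04 − 1.60)
  = 0.8679 / 4.440 = 0.1955 hr⁻¹
t½ = ln 2 / k = ln 2 / 0.1955 ≈ 3.55 hours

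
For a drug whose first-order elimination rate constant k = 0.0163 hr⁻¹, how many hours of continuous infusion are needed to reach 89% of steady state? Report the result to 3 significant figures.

f = 1 − e^(−kt)  ⇒  t = −ln(1 − f) / k
t = −ln(1 − 0.89) / 0.01630 = 2.207 / 0.01630 ≈ 135 hours

135 hours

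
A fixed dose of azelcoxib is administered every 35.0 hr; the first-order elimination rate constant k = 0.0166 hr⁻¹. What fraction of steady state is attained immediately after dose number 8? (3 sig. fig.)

f_n = 1 − e^(−nkτ) = 1 − e^(−8 × 0.01660 × 35.0) = 1 − e^(−4.648) = 1 − 0.009581 ≈ 0.990

0.990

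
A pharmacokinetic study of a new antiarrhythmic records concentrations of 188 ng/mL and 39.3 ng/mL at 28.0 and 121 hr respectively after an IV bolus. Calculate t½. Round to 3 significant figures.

41.2 hours

k = ln(C₁/C₂) / (t₂ − t₁) = ln(188/39.3) / (121 − 28.0)
  = 1.565 / 93.00 = 0.01683 hr⁻¹
t½ = ln 2 / k = ln 2 / 0.01683 ≈ 41.2 hours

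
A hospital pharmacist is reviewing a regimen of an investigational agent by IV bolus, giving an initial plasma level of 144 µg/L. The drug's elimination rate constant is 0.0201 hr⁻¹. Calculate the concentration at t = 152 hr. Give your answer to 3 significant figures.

C(t) = C₀ e^(−kt) = 144 × e^(−0.02010 × 152) = 144 × e^(−3.055) = 144 × 0.04711 ≈ 6.78 µg/L

6.78 µg/L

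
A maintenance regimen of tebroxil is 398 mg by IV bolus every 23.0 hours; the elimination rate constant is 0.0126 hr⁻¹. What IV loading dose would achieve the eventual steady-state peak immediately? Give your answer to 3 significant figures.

1580 mg

Accumulation ratio R = 1 / (1 − e^(−kτ)) = 1 / (1 − e^(−0.01260×23.0)) = 1 / (1 − 0.7484) = 3.975
Loading dose = maintenance dose × R = 398 × 3.975 ≈ 1580 mg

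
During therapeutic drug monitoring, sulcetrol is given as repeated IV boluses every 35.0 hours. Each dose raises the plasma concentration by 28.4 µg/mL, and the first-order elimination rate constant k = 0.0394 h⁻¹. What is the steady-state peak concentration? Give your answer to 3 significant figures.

Fraction remaining after one interval: e^(−kτ) = e^(−0.03940 × 35.0) = 0.2518
R = 1 / (1 − 0.2518) = 1.337
Css,max = 28.4 × 1.337 ≈ 38.0 µg/mL

38.0 µg/mL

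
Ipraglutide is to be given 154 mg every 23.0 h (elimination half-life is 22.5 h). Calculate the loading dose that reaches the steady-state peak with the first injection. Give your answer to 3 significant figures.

303 mg

k = ln 2 / 22.5 = 0.03081 h⁻¹
Accumulation ratio R = 1 / (1 − e^(−kτ)) = 1 / (1 − e^(−0.03081×23.0)) = 1 / (1 − 0.4924) = 1.970
Loading dose = maintenance dose × R = 154 × 1.970 ≈ 303 mg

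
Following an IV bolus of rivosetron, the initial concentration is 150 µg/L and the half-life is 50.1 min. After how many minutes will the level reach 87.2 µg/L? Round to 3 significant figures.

39.2 minutes

k = ln 2 / 50.1 = 0.01384 min⁻¹
C(t) = C₀ e^(−kt)  ⇒  t = ln(C₀/C) / k
t = ln(150/87.2) / 0.01384 = 0.5424 / 0.01384 ≈ 39.2 minutes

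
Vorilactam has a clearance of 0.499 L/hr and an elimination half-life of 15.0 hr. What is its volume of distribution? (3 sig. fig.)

10.8 L

k = ln 2 / t½ = ln 2 / 15.0 = 0.04621 hr⁻¹
V = CL / k = 0.499 / 0.04621 ≈ 10.8 L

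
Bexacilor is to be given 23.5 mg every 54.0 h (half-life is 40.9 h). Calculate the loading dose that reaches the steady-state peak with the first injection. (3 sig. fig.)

k = ln 2 / 40.9 = 0.01695 h⁻¹
Accumulation ratio R = 1 / (1 − e^(−kτ)) = 1 / (1 − e^(−0.01695×54.0)) = 1 / (1 − 0.4005) = 1.668
Loading dose = maintenance dose × R = 23.5 × 1.668 ≈ 39.2 mg

39.2 mg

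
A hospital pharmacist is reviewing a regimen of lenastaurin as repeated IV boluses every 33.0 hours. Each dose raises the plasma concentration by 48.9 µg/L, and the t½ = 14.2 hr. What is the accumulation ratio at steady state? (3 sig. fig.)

1.25

k = ln 2 / 14.2 = 0.04881 hr⁻¹
Fraction remaining after one interval: e^(−kτ) = e^(−0.04881 × 33.0) = 0.1997
R = 1 / (1 − 0.1997) = 1 / 0.8003 ≈ 1.25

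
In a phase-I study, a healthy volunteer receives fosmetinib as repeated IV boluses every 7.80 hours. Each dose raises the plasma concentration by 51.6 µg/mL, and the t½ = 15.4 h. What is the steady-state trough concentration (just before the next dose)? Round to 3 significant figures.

k = ln 2 / 15.4 = 0.04501 h⁻¹
Fraction remaining after one interval: e^(−kτ) = e^(−0.04501 × 7.80) = 0.7039
R = 1 / (1 − 0.7039) = 3.378
Css,max = 51.6 × 3.378 = 174.3 µg/mL
Css,min = Css,max × e^(−kτ) = 174.3 × 0.7039 ≈ 123 µg/mL

123 µg/mL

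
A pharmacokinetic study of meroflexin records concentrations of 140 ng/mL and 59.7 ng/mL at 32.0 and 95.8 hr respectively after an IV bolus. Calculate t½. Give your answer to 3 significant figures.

51.9 hours

k = ln(C₁/C₂) / (t₂ − t₁) = ln(140/59.7) / (95.8 − 32.0)
  = 0.8523 / 63.80 = 0.01336 hr⁻¹
t½ = ln 2 / k = ln 2 / 0.01336 ≈ 51.9 hours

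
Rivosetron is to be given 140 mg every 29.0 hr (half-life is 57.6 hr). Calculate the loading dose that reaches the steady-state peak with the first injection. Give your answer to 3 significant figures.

k = ln 2 / 57.6 = 0.01203 hr⁻¹
Accumulation ratio R = 1 / (1 − e^(−kτ)) = 1 / (1 − e^(−0.01203×29.0)) = 1 / (1 − 0.7054) = 3.395
Loading dose = maintenance dose × R = 140 × 3.395 ≈ 475 mg

475 mg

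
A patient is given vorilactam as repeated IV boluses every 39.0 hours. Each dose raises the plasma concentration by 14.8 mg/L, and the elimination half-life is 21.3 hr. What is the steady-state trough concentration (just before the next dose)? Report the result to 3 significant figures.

5.79 mg/L

k = ln 2 / 21.3 = 0.03254 hr⁻¹
Fraction remaining after one interval: e^(−kτ) = e^(−0.03254 × 39.0) = 0.2811
R = 1 / (1 − 0.2811) = 1.391
Css,max = 14.8 × 1.391 = 20.59 mg/L
Css,min = Css,max × e^(−kτ) = 20.59 × 0.2811 ≈ 5.79 mg/L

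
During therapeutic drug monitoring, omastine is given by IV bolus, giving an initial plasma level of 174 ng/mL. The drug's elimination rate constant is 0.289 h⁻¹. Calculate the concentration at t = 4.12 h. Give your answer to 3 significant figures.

52.9 ng/mL

C(t) = C₀ e^(−kt) = 174 × e^(−0.2890 × 4.12) = 174 × e^(−1.191) = 174 × 0.3040 ≈ 52.9 ng/mL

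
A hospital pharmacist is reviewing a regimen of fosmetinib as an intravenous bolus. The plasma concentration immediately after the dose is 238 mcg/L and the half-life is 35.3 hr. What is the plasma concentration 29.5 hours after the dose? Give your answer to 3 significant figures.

133 mcg/L

k = ln 2 / 35.3 = 0.01964 hr⁻¹
29.5 hr is 0.8357 half-lives, so C = 238 × (1/2)^0.8357 = 238 × 0.5603 ≈ 133 mcg/L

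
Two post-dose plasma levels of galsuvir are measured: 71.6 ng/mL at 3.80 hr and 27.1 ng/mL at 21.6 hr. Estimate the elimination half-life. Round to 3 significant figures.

k = ln(C₁/C₂) / (t₂ − t₁) = ln(71.6/27.1) / (21.6 − 3.80)
  = 0.9716 / 17.80 = 0.05458 hr⁻¹
t½ = ln 2 / k = ln 2 / 0.05458 ≈ 12.7 hours

12.7 hours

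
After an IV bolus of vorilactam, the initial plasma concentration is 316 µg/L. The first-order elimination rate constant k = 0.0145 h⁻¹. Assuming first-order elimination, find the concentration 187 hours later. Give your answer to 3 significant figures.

21.0 µg/L

C(t) = C₀ e^(−kt) = 316 × e^(−0.01450 × 187) = 316 × e^(−2.712) = 316 × 0.06644 ≈ 21.0 µg/L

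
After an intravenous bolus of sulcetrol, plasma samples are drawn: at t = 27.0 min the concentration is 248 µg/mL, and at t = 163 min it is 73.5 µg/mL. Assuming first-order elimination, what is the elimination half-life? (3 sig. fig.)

77.5 minutes

k = ln(C₁/C₂) / (t₂ − t₁) = ln(248/73.5) / (163 − 27.0)
  = 1.216 / 136.0 = 0.008942 min⁻¹
t½ = ln 2 / k = ln 2 / 0.008942 ≈ 77.5 minutes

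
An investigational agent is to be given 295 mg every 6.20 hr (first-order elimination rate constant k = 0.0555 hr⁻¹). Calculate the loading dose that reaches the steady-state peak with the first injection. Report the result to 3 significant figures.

1010 mg

Accumulation ratio R = 1 / (1 − e^(−kτ)) = 1 / (1 − e^(−0.05550×6.20)) = 1 / (1 − 0.7089) = 3.435
Loading dose = maintenance dose × R = 295 × 3.435 ≈ 1010 mg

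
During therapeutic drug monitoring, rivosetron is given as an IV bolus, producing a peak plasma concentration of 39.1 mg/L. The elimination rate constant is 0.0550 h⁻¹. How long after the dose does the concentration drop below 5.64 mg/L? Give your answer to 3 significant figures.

C(t) = C₀ e^(−kt)  ⇒  t = ln(C₀/C) / k
t = ln(39.1/5.64) / 0.05500 = 1.936 / 0.05500 ≈ 35.2 hours

35.2 hours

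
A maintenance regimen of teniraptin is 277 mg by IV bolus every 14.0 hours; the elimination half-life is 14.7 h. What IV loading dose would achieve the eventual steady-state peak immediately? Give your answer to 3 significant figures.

k = ln 2 / 14.7 = 0.04715 h⁻¹
Accumulation ratio R = 1 / (1 − e^(−kτ)) = 1 / (1 − e^(−0.04715×14.0)) = 1 / (1 − 0.5168) = 2.069
Loading dose = maintenance dose × R = 277 × 2.069 ≈ 573 mg

573 mg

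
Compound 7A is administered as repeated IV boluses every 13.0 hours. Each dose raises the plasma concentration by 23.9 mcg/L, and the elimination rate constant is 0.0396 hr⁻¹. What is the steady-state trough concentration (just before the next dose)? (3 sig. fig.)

Fraction remaining after one interval: e^(−kτ) = e^(−0.03960 × 13.0) = 0.5976
R = 1 / (1 − 0.5976) = 2.485
Css,max = 23.9 × 2.485 = 59.40 mcg/L
Css,min = Css,max × e^(−kτ) = 59.40 × 0.5976 ≈ 35.5 mcg/L

35.5 mcg/L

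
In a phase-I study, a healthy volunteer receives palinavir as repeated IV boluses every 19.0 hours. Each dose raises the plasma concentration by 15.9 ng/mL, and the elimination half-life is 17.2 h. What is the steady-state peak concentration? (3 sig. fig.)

k = ln 2 / 17.2 = 0.04030 h⁻¹
Fraction remaining after one interval: e^(−kτ) = e^(−0.04030 × 19.0) = 0.4650
R = 1 / (1 − 0.4650) = 1.869
Css,max = 15.9 × 1.869 ≈ 29.7 ng/mL

29.7 ng/mL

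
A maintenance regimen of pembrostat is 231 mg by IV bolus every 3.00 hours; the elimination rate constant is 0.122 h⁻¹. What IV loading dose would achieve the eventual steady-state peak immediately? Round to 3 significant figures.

Accumulation ratio R = 1 / (1 − e^(−kτ)) = 1 / (1 − e^(−0.1220×3.00)) = 1 / (1 − 0.6935) = 3.263
Loading dose = maintenance dose × R = 231 × 3.263 ≈ 754 mg

754 mg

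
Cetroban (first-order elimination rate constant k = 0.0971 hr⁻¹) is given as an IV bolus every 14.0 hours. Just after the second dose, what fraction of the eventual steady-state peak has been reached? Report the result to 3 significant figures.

f_n = 1 − e^(−nkτ) = 1 − e^(−2 × 0.09710 × 14.0) = 1 − e^(−2.719) = 1 − 0.06595 ≈ 0.934

0.934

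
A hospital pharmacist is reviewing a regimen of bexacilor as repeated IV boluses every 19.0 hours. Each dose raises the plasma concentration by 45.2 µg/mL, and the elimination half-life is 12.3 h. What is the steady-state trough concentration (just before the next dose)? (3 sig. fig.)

23.6 µg/mL

k = ln 2 / 12.3 = 0.05635 h⁻¹
Fraction remaining after one interval: e^(−kτ) = e^(−0.05635 × 19.0) = 0.3428
R = 1 / (1 − 0.3428) = 1.522
Css,max = 45.2 × 1.522 = 68.77 µg/mL
Css,min = Css,max × e^(−kτ) = 68.77 × 0.3428 ≈ 23.6 µg/mL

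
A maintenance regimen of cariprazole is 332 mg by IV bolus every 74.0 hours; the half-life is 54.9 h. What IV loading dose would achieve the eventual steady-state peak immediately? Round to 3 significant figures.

k = ln 2 / 54.9 = 0.01263 h⁻¹
Accumulation ratio R = 1 / (1 − e^(−kτ)) = 1 / (1 − e^(−0.01263×74.0)) = 1 / (1 − 0.3929) = 1.647
Loading dose = maintenance dose × R = 332 × 1.647 ≈ 547 mg

547 mg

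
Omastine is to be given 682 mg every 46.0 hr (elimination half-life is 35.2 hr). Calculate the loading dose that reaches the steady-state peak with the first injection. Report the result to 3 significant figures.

k = ln 2 / 35.2 = 0.01969 hr⁻¹
Accumulation ratio R = 1 / (1 − e^(−kτ)) = 1 / (1 − e^(−0.01969×46.0)) = 1 / (1 − 0.4042) = 1.678
Loading dose = maintenance dose × R = 682 × 1.678 ≈ 1140 mg

1140 mg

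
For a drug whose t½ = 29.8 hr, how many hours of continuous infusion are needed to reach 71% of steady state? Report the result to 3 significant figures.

k = ln 2 / 29.8 = 0.02326 hr⁻¹
f = 1 − e^(−kt)  ⇒  t = −ln(1 − f) / k
t = −ln(1 − 0.71) / 0.02326 = 1.238 / 0.02326 ≈ 53.2 hours

53.2 hours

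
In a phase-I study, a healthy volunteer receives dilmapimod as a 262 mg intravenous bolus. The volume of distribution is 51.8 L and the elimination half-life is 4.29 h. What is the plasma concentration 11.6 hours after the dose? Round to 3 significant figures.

C₀ = dose / V = 262 / 51.8 = 5.058 µg/mL
k = ln 2 / 4.29 = 0.1616 h⁻¹
C(t) = C₀ e^(−kt) = 5.058 × e^(−0.1616 × 11.6) = 5.058 × e^(−1.874) = 5.058 × 0.1535 ≈ 0.776 µg/mL

0.776 µg/mL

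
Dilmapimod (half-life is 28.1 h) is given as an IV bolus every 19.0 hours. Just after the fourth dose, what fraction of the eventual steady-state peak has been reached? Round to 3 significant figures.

0.847

k = ln 2 / 28.1 = 0.02467 h⁻¹
f_n = 1 − e^(−nkτ) = 1 − e^(−4 × 0.02467 × 19.0) = 1 − e^(−1.875) = 1 − 0.1534 ≈ 0.847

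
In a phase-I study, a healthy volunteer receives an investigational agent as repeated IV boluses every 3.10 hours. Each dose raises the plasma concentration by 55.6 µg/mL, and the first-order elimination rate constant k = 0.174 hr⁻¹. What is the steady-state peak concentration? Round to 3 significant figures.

133 µg/mL

Fraction remaining after one interval: e^(−kτ) = e^(−0.1740 × 3.10) = 0.5831
R = 1 / (1 − 0.5831) = 2.399
Css,max = 55.6 × 2.399 ≈ 133 µg/mL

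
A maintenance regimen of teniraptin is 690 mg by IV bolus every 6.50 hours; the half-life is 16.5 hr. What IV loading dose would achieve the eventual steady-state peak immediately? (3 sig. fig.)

k = ln 2 / 16.5 = 0.04201 hr⁻¹
Accumulation ratio R = 1 / (1 − e^(−kτ)) = 1 / (1 − e^(−0.04201×6.50)) = 1 / (1 − 0.7610) = 4.185
Loading dose = maintenance dose × R = 690 × 4.185 ≈ 2890 mg

2890 mg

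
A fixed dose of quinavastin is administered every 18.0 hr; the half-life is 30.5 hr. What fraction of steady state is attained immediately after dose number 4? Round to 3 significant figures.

0.805

k = ln 2 / 30.5 = 0.02273 hr⁻¹
f_n = 1 − e^(−nkτ) = 1 − e^(−4 × 0.02273 × 18.0) = 1 − e^(−1.636) = 1 − 0.1947 ≈ 0.805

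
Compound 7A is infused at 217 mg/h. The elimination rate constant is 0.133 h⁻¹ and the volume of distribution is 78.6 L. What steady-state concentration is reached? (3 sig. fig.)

20.8 µg/mL

CL = k · V = 0.133 × 78.6 = 10.45 L/h
Css = rate / CL = 217 / 10.45 ≈ 20.8 µg/mL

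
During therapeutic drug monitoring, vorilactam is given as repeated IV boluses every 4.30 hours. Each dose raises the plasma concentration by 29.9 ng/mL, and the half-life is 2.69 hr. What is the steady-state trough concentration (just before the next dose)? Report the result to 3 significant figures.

k = ln 2 / 2.69 = 0.2577 hr⁻¹
Fraction remaining after one interval: e^(−kτ) = e^(−0.2577 × 4.30) = 0.3302
R = 1 / (1 − 0.3302) = 1.493
Css,max = 29.9 × 1.493 = 44.64 ng/mL
Css,min = Css,max × e^(−kτ) = 44.64 × 0.3302 ≈ 14.7 ng/mL

14.7 ng/mL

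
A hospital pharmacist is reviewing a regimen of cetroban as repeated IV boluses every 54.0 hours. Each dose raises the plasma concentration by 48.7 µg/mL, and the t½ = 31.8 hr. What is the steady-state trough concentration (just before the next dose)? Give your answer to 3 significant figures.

21.7 µg/mL

k = ln 2 / 31.8 = 0.02180 hr⁻¹
Fraction remaining after one interval: e^(−kτ) = e^(−0.02180 × 54.0) = 0.3082
R = 1 / (1 − 0.3082) = 1.445
Css,max = 48.7 × 1.445 = 70.39 µg/mL
Css,min = Css,max × e^(−kτ) = 70.39 × 0.3082 ≈ 21.7 µg/mL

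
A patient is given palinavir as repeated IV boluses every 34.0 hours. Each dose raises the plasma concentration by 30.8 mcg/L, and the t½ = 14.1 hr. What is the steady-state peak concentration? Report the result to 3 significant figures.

k = ln 2 / 14.1 = 0.04916 hr⁻¹
Fraction remaining after one interval: e^(−kτ) = e^(−0.04916 × 34.0) = 0.1880
R = 1 / (1 − 0.1880) = 1.231
Css,max = 30.8 × 1.231 ≈ 37.9 mcg/L

37.9 mcg/L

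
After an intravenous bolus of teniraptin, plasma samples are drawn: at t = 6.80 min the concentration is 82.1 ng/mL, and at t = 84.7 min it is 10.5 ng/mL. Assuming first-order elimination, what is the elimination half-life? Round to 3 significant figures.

k = ln(C₁/C₂) / (t₂ − t₁) = ln(82.1/10.5) / (84.7 − 6.80)
  = 2.057 / 77.90 = 0.02640 min⁻¹
t½ = ln 2 / k = ln 2 / 0.02640 ≈ 26.3 minutes

26.3 minutes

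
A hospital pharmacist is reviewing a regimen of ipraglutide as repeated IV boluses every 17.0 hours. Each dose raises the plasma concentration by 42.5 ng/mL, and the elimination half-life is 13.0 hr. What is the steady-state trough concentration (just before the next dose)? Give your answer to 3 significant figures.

k = ln 2 / 13.0 = 0.05332 hr⁻¹
Fraction remaining after one interval: e^(−kτ) = e^(−0.05332 × 17.0) = 0.4040
R = 1 / (1 − 0.4040) = 1.678
Css,max = 42.5 × 1.678 = 71.30 ng/mL
Css,min = Css,max × e^(−kτ) = 71.30 × 0.4040 ≈ 28.8 ng/mL

28.8 ng/mL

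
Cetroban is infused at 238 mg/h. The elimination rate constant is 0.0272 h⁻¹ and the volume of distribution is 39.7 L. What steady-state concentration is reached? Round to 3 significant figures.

CL = k · V = 0.0272 × 39.7 = 1.080 L/h
Css = rate / CL = 238 / 1.080 ≈ 220 µg/mL

220 µg/mL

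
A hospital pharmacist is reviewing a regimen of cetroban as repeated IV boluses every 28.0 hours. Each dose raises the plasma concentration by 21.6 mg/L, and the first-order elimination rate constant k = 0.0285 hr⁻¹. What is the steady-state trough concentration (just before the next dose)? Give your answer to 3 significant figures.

17.7 mg/L

Fraction remaining after one interval: e^(−kτ) = e^(−0.02850 × 28.0) = 0.4502
R = 1 / (1 − 0.4502) = 1.819
Css,max = 21.6 × 1.819 = 39.29 mg/L
Css,min = Css,max × e^(−kτ) = 39.29 × 0.4502 ≈ 17.7 mg/L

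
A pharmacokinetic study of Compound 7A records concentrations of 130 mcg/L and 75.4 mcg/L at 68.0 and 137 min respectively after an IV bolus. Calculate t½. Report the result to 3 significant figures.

k = ln(C₁/C₂) / (t₂ − t₁) = ln(130/75.4) / (137 − 68.0)
  = 0.5447 / 69.00 = 0.007895 min⁻¹
t½ = ln 2 / k = ln 2 / 0.007895 ≈ 87.8 minutes

87.8 minutes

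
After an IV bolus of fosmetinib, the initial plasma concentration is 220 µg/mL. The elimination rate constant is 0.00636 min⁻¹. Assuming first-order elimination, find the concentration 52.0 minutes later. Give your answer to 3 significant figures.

C(t) = C₀ e^(−kt) = 220 × e^(−0.006360 × 52.0) = 220 × e^(−0.3307) = 220 × 0.7184 ≈ 158 µg/mL

158 µg/mL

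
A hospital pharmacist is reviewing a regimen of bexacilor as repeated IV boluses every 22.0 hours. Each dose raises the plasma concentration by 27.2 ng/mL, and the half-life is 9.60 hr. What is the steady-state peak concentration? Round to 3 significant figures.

k = ln 2 / 9.60 = 0.07220 hr⁻¹
Fraction remaining after one interval: e^(−kτ) = e^(−0.07220 × 22.0) = 0.2042
R = 1 / (1 − 0.2042) = 1.257
Css,max = 27.2 × 1.257 ≈ 34.2 ng/mL

34.2 ng/mL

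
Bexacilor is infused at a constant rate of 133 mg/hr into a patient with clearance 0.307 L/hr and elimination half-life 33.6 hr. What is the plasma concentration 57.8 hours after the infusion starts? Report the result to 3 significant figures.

302 µg/mL

Css = rate / CL = 133 / 0.307 = 433.2 µg/mL
k = ln 2 / 33.6 = 0.02063 hr⁻¹
C(t) = Css (1 − e^(−kt)) = 433.2 × (1 − e^(−1.192)) = 433.2 × 0.6965 ≈ 302 µg/mL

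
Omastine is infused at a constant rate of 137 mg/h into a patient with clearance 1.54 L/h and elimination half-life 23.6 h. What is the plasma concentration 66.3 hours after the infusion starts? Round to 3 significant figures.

Css = rate / CL = 137 / 1.54 = 88.96 µg/mL
k = ln 2 / 23.6 = 0.02937 h⁻¹
C(t) = Css (1 − e^(−kt)) = 88.96 × (1 − e^(−1.947)) = 88.96 × 0.8573 ≈ 76.3 µg/mL

76.3 µg/mL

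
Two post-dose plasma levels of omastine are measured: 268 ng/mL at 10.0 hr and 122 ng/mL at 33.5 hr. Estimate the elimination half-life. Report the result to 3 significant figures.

k = ln(C₁/C₂) / (t₂ − t₁) = ln(268/122) / (33.5 − 10.0)
  = 0.7870 / 23.50 = 0.03349 hr⁻¹
t½ = ln 2 / k = ln 2 / 0.03349 ≈ 20.7 hours

20.7 hours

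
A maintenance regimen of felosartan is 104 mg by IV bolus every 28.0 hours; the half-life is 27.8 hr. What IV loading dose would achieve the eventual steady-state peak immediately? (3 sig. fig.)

k = ln 2 / 27.8 = 0.02493 hr⁻¹
Accumulation ratio R = 1 / (1 − e^(−kτ)) = 1 / (1 − e^(−0.02493×28.0)) = 1 / (1 − 0.4975) = 1.990
Loading dose = maintenance dose × R = 104 × 1.990 ≈ 207 mg

207 mg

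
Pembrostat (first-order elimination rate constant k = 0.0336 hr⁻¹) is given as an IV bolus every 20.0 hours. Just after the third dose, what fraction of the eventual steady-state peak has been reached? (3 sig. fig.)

0.867

f_n = 1 − e^(−nkτ) = 1 − e^(−3 × 0.03360 × 20.0) = 1 − e^(−2.016) = 1 − 0.1332 ≈ 0.867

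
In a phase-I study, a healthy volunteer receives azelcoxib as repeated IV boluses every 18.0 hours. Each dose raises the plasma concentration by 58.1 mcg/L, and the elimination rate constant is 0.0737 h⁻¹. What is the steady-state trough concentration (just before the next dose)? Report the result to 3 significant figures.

Fraction remaining after one interval: e^(−kτ) = e^(−0.07370 × 18.0) = 0.2654
R = 1 / (1 − 0.2654) = 1.361
Css,max = 58.1 × 1.361 = 79.09 mcg/L
Css,min = Css,max × e^(−kτ) = 79.09 × 0.2654 ≈ 21.0 mcg/L

21.0 mcg/L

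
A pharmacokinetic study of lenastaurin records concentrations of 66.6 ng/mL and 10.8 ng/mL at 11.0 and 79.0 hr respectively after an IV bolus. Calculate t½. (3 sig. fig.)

k = ln(C₁/C₂) / (t₂ − t₁) = ln(66.6/10.8) / (79.0 − 11.0)
  = 1.819 / 68.00 = 0.02675 hr⁻¹
t½ = ln 2 / k = ln 2 / 0.02675 ≈ 25.9 hours

25.9 hours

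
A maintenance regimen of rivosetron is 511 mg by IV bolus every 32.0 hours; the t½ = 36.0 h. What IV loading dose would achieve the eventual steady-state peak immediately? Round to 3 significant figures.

1110 mg

k = ln 2 / 36.0 = 0.01925 h⁻¹
Accumulation ratio R = 1 / (1 − e^(−kτ)) = 1 / (1 − e^(−0.01925×32.0)) = 1 / (1 − 0.5400) = 2.174
Loading dose = maintenance dose × R = 511 × 2.174 ≈ 1110 mg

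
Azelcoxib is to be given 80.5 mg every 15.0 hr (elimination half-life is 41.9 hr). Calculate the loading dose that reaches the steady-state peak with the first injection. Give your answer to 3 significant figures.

k = ln 2 / 41.9 = 0.01654 hr⁻¹
Accumulation ratio R = 1 / (1 − e^(−kτ)) = 1 / (1 − e^(−0.01654×15.0)) = 1 / (1 − 0.7802) = 4.551
Loading dose = maintenance dose × R = 80.5 × 4.551 ≈ 366 mg

366 mg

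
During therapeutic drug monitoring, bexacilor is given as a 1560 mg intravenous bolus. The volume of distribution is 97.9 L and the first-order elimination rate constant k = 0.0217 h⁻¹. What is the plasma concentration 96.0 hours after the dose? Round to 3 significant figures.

C₀ = dose / V = 1560 / 97.9 = 15.93 µg/mL
C(t) = C₀ e^(−kt) = 15.93 × e^(−0.02170 × 96.0) = 15.93 × e^(−2.083) = 15.93 × 0.1245 ≈ 1.98 µg/mL

1.98 µg/mL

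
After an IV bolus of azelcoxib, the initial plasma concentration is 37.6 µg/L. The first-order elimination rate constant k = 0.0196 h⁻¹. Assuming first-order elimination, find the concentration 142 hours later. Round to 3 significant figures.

2.33 µg/L

C(t) = C₀ e^(−kt) = 37.6 × e^(−0.01960 × 142) = 37.6 × e^(−2.783) = 37.6 × 0.06184 ≈ 2.33 µg/L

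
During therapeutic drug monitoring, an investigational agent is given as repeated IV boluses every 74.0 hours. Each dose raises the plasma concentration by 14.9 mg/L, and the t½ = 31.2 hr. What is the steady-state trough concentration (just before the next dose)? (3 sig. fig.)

k = ln 2 / 31.2 = 0.02222 hr⁻¹
Fraction remaining after one interval: e^(−kτ) = e^(−0.02222 × 74.0) = 0.1932
R = 1 / (1 − 0.1932) = 1.239
Css,max = 14.9 × 1.239 = 18.47 mg/L
Css,min = Css,max × e^(−kτ) = 18.47 × 0.1932 ≈ 3.57 mg/L

3.57 mg/L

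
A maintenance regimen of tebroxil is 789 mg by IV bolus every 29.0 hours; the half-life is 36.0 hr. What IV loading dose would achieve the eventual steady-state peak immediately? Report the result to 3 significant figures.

k = ln 2 / 36.0 = 0.01925 hr⁻¹
Accumulation ratio R = 1 / (1 − e^(−kτ)) = 1 / (1 − e^(−0.01925×29.0)) = 1 / (1 − 0.5721) = 2.337
Loading dose = maintenance dose × R = 789 × 2.337 ≈ 1840 mg

1840 mg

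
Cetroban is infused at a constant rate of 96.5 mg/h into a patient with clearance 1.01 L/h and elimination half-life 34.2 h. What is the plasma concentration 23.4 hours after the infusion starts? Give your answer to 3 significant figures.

36.1 mg/L

Css = rate / CL = 96.5 / 1.01 = 95.54 mg/L
k = ln 2 / 34.2 = 0.02027 h⁻¹
C(t) = Css (1 − e^(−kt)) = 95.54 × (1 − e^(−0.4743)) = 95.54 × 0.3777 ≈ 36.1 mg/L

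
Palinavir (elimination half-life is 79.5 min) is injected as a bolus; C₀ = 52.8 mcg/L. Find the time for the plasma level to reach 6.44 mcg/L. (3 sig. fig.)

241 minutes

k = ln 2 / 79.5 = 0.008719 min⁻¹
C(t) = C₀ e^(−kt)  ⇒  t = ln(C₀/C) / k
t = ln(52.8/6.44) / 0.008719 = 2.104 / 0.008719 ≈ 241 minutes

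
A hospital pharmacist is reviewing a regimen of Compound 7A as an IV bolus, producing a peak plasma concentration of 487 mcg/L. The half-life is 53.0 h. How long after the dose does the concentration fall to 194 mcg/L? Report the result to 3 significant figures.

70.4 hours

k = ln 2 / 53.0 = 0.01308 h⁻¹
C(t) = C₀ e^(−kt)  ⇒  t = ln(C₀/C) / k
t = ln(487/194) / 0.01308 = 0.9204 / 0.01308 ≈ 70.4 hours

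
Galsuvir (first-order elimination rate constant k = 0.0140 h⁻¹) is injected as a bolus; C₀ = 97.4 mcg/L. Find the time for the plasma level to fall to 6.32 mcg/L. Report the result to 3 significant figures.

C(t) = C₀ e^(−kt)  ⇒  t = ln(C₀/C) / k
t = ln(97.4/6.32) / 0.01400 = 2.735 / 0.01400 ≈ 195 hours

195 hours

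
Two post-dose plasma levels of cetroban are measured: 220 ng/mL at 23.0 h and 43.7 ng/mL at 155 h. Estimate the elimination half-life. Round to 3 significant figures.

k = ln(C₁/C₂) / (t₂ − t₁) = ln(220/43.7) / (155 − 23.0)
  = 1.616 / 132.0 = 0.01224 h⁻¹
t½ = ln 2 / k = ln 2 / 0.01224 ≈ 56.6 hours

56.6 hours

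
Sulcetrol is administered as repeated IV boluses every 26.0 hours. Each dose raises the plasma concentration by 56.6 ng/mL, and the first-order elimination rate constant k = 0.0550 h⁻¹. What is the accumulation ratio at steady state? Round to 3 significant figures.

1.31

Fraction remaining after one interval: e^(−kτ) = e^(−0.05500 × 26.0) = 0.2393
R = 1 / (1 − 0.2393) = 1 / 0.7607 ≈ 1.31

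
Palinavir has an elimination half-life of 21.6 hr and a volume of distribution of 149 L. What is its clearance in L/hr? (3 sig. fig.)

4.78 L/hr

k = ln 2 / t½ = ln 2 / 21.6 = 0.03209 hr⁻¹
CL = k · V = 0.03209 × 149 ≈ 4.78 L/hr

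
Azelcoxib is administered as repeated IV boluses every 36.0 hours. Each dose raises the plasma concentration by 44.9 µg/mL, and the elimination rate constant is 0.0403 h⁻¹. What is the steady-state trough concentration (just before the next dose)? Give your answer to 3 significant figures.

Fraction remaining after one interval: e^(−kτ) = e^(−0.04030 × 36.0) = 0.2344
R = 1 / (1 − 0.2344) = 1.306
Css,max = 44.9 × 1.306 = 58.65 µg/mL
Css,min = Css,max × e^(−kτ) = 58.65 × 0.2344 ≈ 13.7 µg/mL

13.7 µg/mL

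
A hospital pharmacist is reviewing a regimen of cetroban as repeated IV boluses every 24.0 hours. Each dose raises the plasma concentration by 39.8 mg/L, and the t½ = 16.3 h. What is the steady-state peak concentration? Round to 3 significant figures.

k = ln 2 / 16.3 = 0.04252 h⁻¹
Fraction remaining after one interval: e^(−kτ) = e^(−0.04252 × 24.0) = 0.3604
R = 1 / (1 − 0.3604) = 1.563
Css,max = 39.8 × 1.563 ≈ 62.2 mg/L

62.2 mg/L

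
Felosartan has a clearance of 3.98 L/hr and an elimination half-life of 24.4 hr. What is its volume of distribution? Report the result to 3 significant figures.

140 L

k = ln 2 / t½ = ln 2 / 24.4 = 0.02841 hr⁻¹
V = CL / k = 3.98 / 0.02841 ≈ 140 L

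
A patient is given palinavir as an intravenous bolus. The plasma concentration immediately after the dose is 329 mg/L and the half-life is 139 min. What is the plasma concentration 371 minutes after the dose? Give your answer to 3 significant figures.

k = ln 2 / 139 = 0.004987 min⁻¹
C(t) = C₀ e^(−kt) = 329 × e^(−0.004987 × 371) = 329 × e^(−1.850) = 329 × 0.1572 ≈ 51.7 mg/L

51.7 mg/L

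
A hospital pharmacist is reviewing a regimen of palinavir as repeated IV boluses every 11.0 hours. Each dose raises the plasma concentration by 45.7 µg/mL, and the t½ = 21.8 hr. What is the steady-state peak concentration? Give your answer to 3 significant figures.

k = ln 2 / 21.8 = 0.03180 hr⁻¹
Fraction remaining after one interval: e^(−kτ) = e^(−0.03180 × 11.0) = 0.7049
R = 1 / (1 − 0.7049) = 3.388
Css,max = 45.7 × 3.388 ≈ 155 µg/mL

155 µg/mL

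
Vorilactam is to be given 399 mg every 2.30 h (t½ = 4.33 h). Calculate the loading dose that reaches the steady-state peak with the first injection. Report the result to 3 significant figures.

1300 mg

k = ln 2 / 4.33 = 0.1601 h⁻¹
Accumulation ratio R = 1 / (1 − e^(−kτ)) = 1 / (1 − e^(−0.1601×2.30)) = 1 / (1 − 0.6920) = 3.247
Loading dose = maintenance dose × R = 399 × 3.247 ≈ 1300 mg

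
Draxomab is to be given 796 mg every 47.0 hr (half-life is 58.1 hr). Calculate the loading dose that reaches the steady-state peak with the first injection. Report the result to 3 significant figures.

k = ln 2 / 58.1 = 0.01193 hr⁻¹
Accumulation ratio R = 1 / (1 − e^(−kτ)) = 1 / (1 − e^(−0.01193×47.0)) = 1 / (1 − 0.5708) = 2.330
Loading dose = maintenance dose × R = 796 × 2.330 ≈ 1850 mg

1850 mg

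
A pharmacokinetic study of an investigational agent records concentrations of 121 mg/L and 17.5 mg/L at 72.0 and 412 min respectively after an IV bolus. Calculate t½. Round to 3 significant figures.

122 minutes

k = ln(C₁/C₂) / (t₂ − t₁) = ln(121/17.5) / (412 − 72.0)
  = 1.934 / 340.0 = 0.005687 min⁻¹
t½ = ln 2 / k = ln 2 / 0.005687 ≈ 122 minutes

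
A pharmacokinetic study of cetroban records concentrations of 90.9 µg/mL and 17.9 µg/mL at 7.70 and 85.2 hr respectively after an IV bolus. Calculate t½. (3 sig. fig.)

k = ln(C₁/C₂) / (t₂ − t₁) = ln(90.9/17.9) / (85.2 − 7.70)
  = 1.625 / 77.50 = 0.02097 hr⁻¹
t½ = ln 2 / k = ln 2 / 0.02097 ≈ 33.1 hours

33.1 hours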